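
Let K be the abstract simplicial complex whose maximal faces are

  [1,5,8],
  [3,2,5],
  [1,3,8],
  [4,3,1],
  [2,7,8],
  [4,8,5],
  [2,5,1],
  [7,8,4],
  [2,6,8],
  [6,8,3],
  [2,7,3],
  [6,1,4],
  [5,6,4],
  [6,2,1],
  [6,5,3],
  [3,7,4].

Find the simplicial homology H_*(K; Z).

H_0 = Z,  H_1 = Z^2,  H_2 = Z.

Fix the vertex order 1 < 2 < 3 < 4 < 5 < 6 < 7 < 8 and write every simplex with vertices in increasing order. Then dim K = 2 and the simplices of K are:

  0-simplices (8): [1], [2], [3], [4], [5], [6], [7], [8]
  1-simplices (24): (24 of them)
  2-simplices (16): [1,2,5], [1,2,6], [1,3,4], [1,3,8], [1,4,6], [1,5,8], [2,3,5], [2,3,7], [2,6,8], [2,7,8], [3,4,7], [3,5,6], [3,6,8], [4,5,6], [4,5,8], [4,7,8]

giving chain groups C_0 ≅ Z^8, C_1 ≅ Z^24, C_2 ≅ Z^16.

∂_1: C_1 → C_0 maps an edge to its endpoints' difference, ∂[p,q] = q − p. For instance
  ∂[3,5] = [5] − [3].
The resulting 8×24 matrix has rank 7, and its Smith normal form has invariant factors (1,1,1,1,1,1,1).

The boundary map ∂_2: C_2 → C_1 acts by ∂[p,q,r] = [q,r] − [p,r] + [p,q]. For instance
  ∂[1,3,8] = [3,8] − [1,8] + [1,3],
  ∂[1,3,4] = [3,4] − [1,4] + [1,3].
This gives a 24×16 integer matrix of rank 15; reducing to Smith normal form yields diagonal entries (1,1,1,1,1,1,1,1,1,1,1,1,1,1,1).

Now H_k = ker ∂_k / im ∂_{k+1}, so:

  H_0: rank C_0 − rank ∂_1 = 8 − 7 = 1, and the invariant factors of ∂_1 are all 1, so H_0 = Z.
  H_1: rank ker ∂_1 − rank ∂_2 = (24 − 7) − 15 = 2, and the invariant factors of ∂_2 are all 1, so H_1 = Z^2.
  H_2: rank ker ∂_2 − rank ∂_3 = (16 − 15) − 0 = 1, and there is no ∂_3, so H_2 = Z.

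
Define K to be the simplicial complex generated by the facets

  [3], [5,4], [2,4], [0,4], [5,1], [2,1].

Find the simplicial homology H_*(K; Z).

H_0 = Z^2,  H_1 = Z.

Take the total order 0 < 1 < 2 < 3 < 4 < 5 on the vertex set. Then K (dimension 1) consists of the simplices:

  0-simplices (6): [0], [1], [2], [3], [4], [5]
  1-simplices (5): [0,4], [1,2], [1,5], [2,4], [4,5]

Hence C_0 ≅ Z^6, C_1 ≅ Z^5.

The boundary map ∂_1: C_1 → C_0 maps an edge to its endpoints' difference, ∂[p,q] = q − p.
The resulting 6×5 matrix has rank 4, and its Smith normal form has invariant factors (1,1,1,1).

Computing H_k = (kernel of ∂_k) / (image of ∂_{k+1}):

  H_0: rank C_0 − rank ∂_1 = 6 − 4 = 2, and the invariant factors of ∂_1 are all 1, so H_0 = Z^2.
  H_1: rank ker ∂_1 − rank ∂_2 = (5 − 4) − 0 = 1, and there is no ∂_2, so H_1 = Z.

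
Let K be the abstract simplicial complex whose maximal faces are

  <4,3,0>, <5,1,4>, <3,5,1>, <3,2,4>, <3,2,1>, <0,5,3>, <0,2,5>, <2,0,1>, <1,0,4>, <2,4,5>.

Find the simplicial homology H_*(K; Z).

H_0 ≅ Z,  H_1 ≅ Z_2,  H_2 = 0.

Take the total order 0 < 1 < 2 < 3 < 4 < 5 on the vertex set. Then K (dimension 2) consists of the simplices:

  0-simplices (6): [0], [1], [2], [3], [4], [5]
  1-simplices (15): [0,1], [0,2], [0,3], [0,4], [0,5], [1,2], [1,3], [1,4], [1,5], [2,3], [2,4], [2,5], [3,4], [3,5], [4,5]
  2-simplices (10): [0,1,2], [0,1,4], [0,2,5], [0,3,4], [0,3,5], [1,2,3], [1,3,5], [1,4,5], [2,3,4], [2,4,5]

Hence C_0 ≅ Z^6, C_1 ≅ Z^15, C_2 ≅ Z^10.

The boundary map ∂_1: C_1 → C_0 is given by ∂[p,q] = [q] − [p]. For instance
  ∂[1,3] = [3] − [1].
This gives a 6×15 integer matrix of rank 5; reducing to Smith normal form yields diagonal entries (1,1,1,1,1).

∂_2: C_2 → C_1 maps a triangle to the signed sum of its edges. For instance
  ∂[1,2,3] = [2,3] − [1,3] + [1,2],
  ∂[2,4,5] = [4,5] − [2,5] + [2,4].
This gives a 15×10 integer matrix of rank 10; reducing to Smith normal form yields diagonal entries (1,1,1,1,1,1,1,1,1,2).

Reading off H_k = ker ∂_k / im ∂_{k+1}:

  H_0: rank C_0 − rank ∂_1 = 6 − 5 = 1, and the invariant factors of ∂_1 are all 1, so H_0 ≅ Z.
  H_1: rank ker ∂_1 − rank ∂_2 = (15 − 5) − 10 = 0, and ∂_2 has invariant factor 2 > 1, so H_1 ≅ Z_2.
  H_2: rank ker ∂_2 − rank ∂_3 = (10 − 10) − 0 = 0, and there is no ∂_3, so H_2 ≅ 0.

(K is a triangulation of the real projective plane RP^2.)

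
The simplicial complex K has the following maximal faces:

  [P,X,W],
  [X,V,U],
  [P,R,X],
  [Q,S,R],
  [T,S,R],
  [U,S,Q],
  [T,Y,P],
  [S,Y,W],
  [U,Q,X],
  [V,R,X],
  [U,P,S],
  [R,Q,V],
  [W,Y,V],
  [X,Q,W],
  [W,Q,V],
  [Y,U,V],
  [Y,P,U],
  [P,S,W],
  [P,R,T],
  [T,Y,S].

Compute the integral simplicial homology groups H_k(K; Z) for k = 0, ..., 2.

H_0 ≅ Z,  H_1 ≅ Z × Z/2,  H_2 = 0.

K has 10 vertices, 30 edges, 20 triangles.
rank ∂_0 = 0, rank ∂_1 = 9 ⇒ b_0 = 10 − 0 − 9 = 1; all invariant factors of ∂_1 are 1 so no torsion. So H_0 = Z.
rank ∂_1 = 9, rank ∂_2 = 20 ⇒ b_1 = 30 − 9 − 20 = 1; ∂_2 has invariant factor(s) [2] giving torsion. So H_1 = Z × Z/2.
rank ∂_2 = 20, rank ∂_3 = 0 ⇒ b_2 = 20 − 20 − 0 = 0. So H_2 = 0.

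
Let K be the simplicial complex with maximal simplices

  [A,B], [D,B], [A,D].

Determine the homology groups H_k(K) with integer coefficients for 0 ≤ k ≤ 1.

H_0 ≅ Z,  H_1 ≅ Z.

Fix the vertex order A < B < D and write every simplex with vertices in increasing order. Then dim K = 1 and the simplices of K are:

  0-simplices (3): A, B, D
  1-simplices (3): AB, AD, BD

giving chain groups C_0 ≅ Z^3, C_1 ≅ Z^3.

∂_1: C_1 → C_0 is given by ∂[p,q] = [q] − [p]. For instance
  ∂BD = D − B.
The 3×3 boundary matrix has rank 2 and Smith normal form diag(1,1).

Reading off H_k = ker ∂_k / im ∂_{k+1}:

  H_0: rank C_0 − rank ∂_1 = 3 − 2 = 1, and the invariant factors of ∂_1 are all 1, so H_0 = Z.
  H_1: rank ker ∂_1 − rank ∂_2 = (3 − 2) − 0 = 1, and there is no ∂_2, so H_1 = Z.

As a check, the Euler characteristic is 3 − 3 = 0, which agrees with 1 − 1 = 0.
(K is a triangulation of the circle S^1.)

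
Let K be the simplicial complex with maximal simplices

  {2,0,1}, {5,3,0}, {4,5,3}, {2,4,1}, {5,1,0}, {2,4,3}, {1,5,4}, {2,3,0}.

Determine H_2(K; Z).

We work with the vertex ordering 0 < 1 < 2 < 3 < 4 < 5. The simplices of K, each written with vertices in increasing order, are:

  0-simplices (6): [0], [1], [2], [3], [4], [5]
  1-simplices (12): [0,1], [0,2], [0,3], [0,5], [1,2], [1,4], [1,5], [2,3], [2,4], [3,4], [3,5], [4,5]
  2-simplices (8): [0,1,2], [0,1,5], [0,2,3], [0,3,5], [1,2,4], [1,4,5], [2,3,4], [3,4,5]

Hence C_0 ≅ Z^6, C_1 ≅ Z^12, C_2 ≅ Z^8.

Boundary ∂_1: C_1 → C_0 is given by ∂[p,q] = [q] − [p]. For instance
  ∂[3,5] = [5] − [3].
As a 6×12 matrix over Z this has rank 5, with invariant factors (1,1,1,1,1).

∂_2: C_2 → C_1 maps a triangle to the signed sum of its edges. For instance
  ∂[0,3,5] = [3,5] − [0,5] + [0,3],
  ∂[0,2,3] = [2,3] − [0,3] + [0,2].
As a 12×8 matrix over Z this has rank 7, with invariant factors (1,1,1,1,1,1,1).

Now H_k = ker ∂_k / im ∂_{k+1}, so:

  H_2: rank ker ∂_2 − rank ∂_3 = (8 − 7) − 0 = 1, and there is no ∂_3, so H_2 = Z.

H_2 = Z.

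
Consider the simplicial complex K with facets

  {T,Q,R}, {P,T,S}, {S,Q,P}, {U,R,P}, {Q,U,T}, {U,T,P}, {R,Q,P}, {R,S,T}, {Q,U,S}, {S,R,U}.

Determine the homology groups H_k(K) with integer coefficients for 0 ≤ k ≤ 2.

H_0 = Z,  H_1 = Z_2,  H_2 = 0.

Take the total order P < Q < R < S < T < U on the vertex set. Then K (dimension 2) consists of the simplices:

  0-simplices (6): P, Q, R, S, T, U
  1-simplices (15): PQ, PR, PS, PT, PU, QR, QS, QT, QU, RS, RT, RU, ST, SU, TU
  2-simplices (10): PQR, PQS, PRU, PST, PTU, QRT, QSU, QTU, RST, RSU

so the chain groups are C_0 ≅ Z^6, C_1 ≅ Z^15, C_2 ≅ Z^10.

The boundary map ∂_1: C_1 → C_0 is given by ∂[p,q] = [q] − [p]. For instance
  ∂QR = R − Q.
This gives a 6×15 integer matrix of rank 5; reducing to Smith normal form yields diagonal entries (1,1,1,1,1).

The boundary map ∂_2: C_2 → C_1 maps a triangle to the signed sum of its edges. For instance
  ∂QTU = TU − QU + QT,
  ∂PQR = QR − PR + PQ.
This gives a 15×10 integer matrix of rank 10; reducing to Smith normal form yields diagonal entries (1,1,1,1,1,1,1,1,1,2).

Computing H_k = (kernel of ∂_k) / (image of ∂_{k+1}):

  H_0: rank C_0 − rank ∂_1 = 6 − 5 = 1, and the invariant factors of ∂_1 are all 1, so H_0 = Z.
  H_1: rank ker ∂_1 − rank ∂_2 = (15 − 5) − 10 = 0, and ∂_2 has invariant factor 2 > 1, so H_1 = Z_2.
  H_2: rank ker ∂_2 − rank ∂_3 = (10 − 10) − 0 = 0, and there is no ∂_3, so H_2 = 0.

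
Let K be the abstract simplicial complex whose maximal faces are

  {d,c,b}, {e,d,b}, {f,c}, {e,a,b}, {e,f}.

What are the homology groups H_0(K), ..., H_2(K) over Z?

We work with the vertex ordering a < b < c < d < e < f. The simplices of K, each written with vertices in increasing order, are:

  0-simplices (6): a, b, c, d, e, f
  1-simplices (9): ab, ae, bc, bd, be, cd, cf, de, ef
  2-simplices (3): abe, bcd, bde

Hence C_0 ≅ Z^6, C_1 ≅ Z^9, C_2 ≅ Z^3.

The boundary map ∂_1: C_1 → C_0 is given by ∂[p,q] = [q] − [p]. For instance
  ∂ae = e − a.
The resulting 6×9 matrix has rank 5, and its Smith normal form has invariant factors (1,1,1,1,1).

Boundary ∂_2: C_2 → C_1 sends each 2-simplex [p,q,r] to [q,r] − [p,r] + [p,q]. For instance
  ∂bde = de − be + bd,
  ∂bcd = cd − bd + bc.
The resulting 9×3 matrix has rank 3, and its Smith normal form has invariant factors (1,1,1).

Reading off H_k = ker ∂_k / im ∂_{k+1}:

  H_0: rank C_0 − rank ∂_1 = 6 − 5 = 1, and the invariant factors of ∂_1 are all 1, so H_0 = Z.
  H_1: rank ker ∂_1 − rank ∂_2 = (9 − 5) − 3 = 1, and the invariant factors of ∂_2 are all 1, so H_1 = Z.
  H_2: rank ker ∂_2 − rank ∂_3 = (3 − 3) − 0 = 0, and there is no ∂_3, so H_2 = 0.

H_0 = Z,  H_1 = Z,  H_2 = 0.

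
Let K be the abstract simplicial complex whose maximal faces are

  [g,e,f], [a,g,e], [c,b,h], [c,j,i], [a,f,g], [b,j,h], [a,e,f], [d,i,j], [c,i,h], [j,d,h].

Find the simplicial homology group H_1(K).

Order the vertices as a < b < c < d < e < f < g < h < i < j. Listing each simplex with vertices in this order, K has dimension 2 with simplices:

  0-simplices (10): a, b, c, d, e, f, g, h, i, j
  1-simplices (18): ae, af, ag, bc, bh, bj, ch, ci, cj, dh, di, dj, ef, eg, fg, hi, hj, ij
  2-simplices (10): aef, aeg, afg, bch, bhj, chi, cij, dhj, dij, efg

giving chain groups C_0 ≅ Z^10, C_1 ≅ Z^18, C_2 ≅ Z^10.

Boundary ∂_1: C_1 → C_0 sends each edge [p,q] (with p < q) to q − p.
The 10×18 boundary matrix has rank 8 and Smith normal form diag(1,1,1,1,1,1,1,1).

Boundary ∂_2: C_2 → C_1 maps a triangle to the signed sum of its edges. For instance
  ∂chi = hi − ci + ch,
  ∂afg = fg − ag + af.
As a 18×10 matrix over Z this has rank 9, with invariant factors (1,1,1,1,1,1,1,1,1).

From H_k ≅ ker(∂_k) / im(∂_{k+1}) we obtain:

  H_1: rank ker ∂_1 − rank ∂_2 = (18 − 8) − 9 = 1, and the invariant factors of ∂_2 are all 1, so H_1 = Z.

(K is a triangulation of the disjoint union of the cylinder S^1 x I and the 2-sphere S^2.)

H_1 = Z.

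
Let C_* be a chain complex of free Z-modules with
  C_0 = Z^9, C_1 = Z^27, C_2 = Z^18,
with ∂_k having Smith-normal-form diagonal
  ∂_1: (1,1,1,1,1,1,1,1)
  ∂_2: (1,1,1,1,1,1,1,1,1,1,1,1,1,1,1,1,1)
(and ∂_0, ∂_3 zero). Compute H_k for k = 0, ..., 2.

H_0 ≅ Z,  H_1 ≅ Z^2,  H_2 ≅ Z.

H_0: b_0 = 9 − 0 − 8 = 1; torsion from ∂_1 factors > 1: none. So H_0 ≅ Z.
H_1: b_1 = 27 − 8 − 17 = 2; torsion from ∂_2 factors > 1: none. So H_1 ≅ Z^2.
H_2: b_2 = 18 − 17 − 0 = 1; torsion from ∂_3 factors > 1: none. So H_2 ≅ Z.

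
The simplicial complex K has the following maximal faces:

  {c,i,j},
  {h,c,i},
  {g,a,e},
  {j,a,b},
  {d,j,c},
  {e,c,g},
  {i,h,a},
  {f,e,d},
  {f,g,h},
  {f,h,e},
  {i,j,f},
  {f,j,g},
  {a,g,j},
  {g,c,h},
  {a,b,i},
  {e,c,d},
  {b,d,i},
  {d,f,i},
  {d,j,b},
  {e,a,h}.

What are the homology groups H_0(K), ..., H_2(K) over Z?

H_0 ≅ Z,  H_1 ≅ Z ⊕ Z/2Z,  H_2 = 0.

Take the total order a < b < c < d < e < f < g < h < i < j on the vertex set. Then K (dimension 2) consists of the simplices:

  0-simplices (10): a, b, c, d, e, f, g, h, i, j
  1-simplices (30): ab, ae, ag, ah, ai, aj, bd, bi, bj, cd, ce, cg, ch, ci, cj, de, df, di, dj, ef, eg, eh, fg, fh, fi, fj, gh, gj, hi, ij
  2-simplices (20): abi, abj, aeg, aeh, agj, ahi, bdi, bdj, cde, cdj, ceg, cgh, chi, cij, def, dfi, efh, fgh, fgj, fij

Hence C_0 ≅ Z^10, C_1 ≅ Z^30, C_2 ≅ Z^20.

∂_1: C_1 → C_0 is given by ∂[p,q] = [q] − [p].
The resulting 10×30 matrix has rank 9, and its Smith normal form has invariant factors (1,1,1,1,1,1,1,1,1).

∂_2: C_2 → C_1 maps a triangle to the signed sum of its edges. For instance
  ∂fgj = gj − fj + fg,
  ∂fij = ij − fj + fi.
This gives a 30×20 integer matrix of rank 20; reducing to Smith normal form yields diagonal entries (1,1,1,1,1,1,1,1,1,1,1,1,1,1,1,1,1,1,1,2).

From H_k ≅ ker(∂_k) / im(∂_{k+1}) we obtain:

  H_0: rank C_0 − rank ∂_1 = 10 − 9 = 1, and the invariant factors of ∂_1 are all 1, so H_0 = Z.
  H_1: rank ker ∂_1 − rank ∂_2 = (30 − 9) − 20 = 1, and ∂_2 has invariant factor 2 > 1, so H_1 = Z ⊕ Z/2Z.
  H_2: rank ker ∂_2 − rank ∂_3 = (20 − 20) − 0 = 0, and there is no ∂_3, so H_2 = 0.

As a check, the Euler characteristic is 10 − 30 + 20 = 0, which agrees with 1 − 1 + 0 = 0.
(K is a triangulation of the Klein bottle.)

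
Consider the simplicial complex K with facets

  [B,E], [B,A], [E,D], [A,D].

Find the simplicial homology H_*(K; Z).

K has 4 vertices, 4 edges.
rank ∂_0 = 0, rank ∂_1 = 3 ⇒ b_0 = 4 − 0 − 3 = 1; all invariant factors of ∂_1 are 1 so no torsion. So H_0 = Z.
rank ∂_1 = 3, rank ∂_2 = 0 ⇒ b_1 = 4 − 3 − 0 = 1. So H_1 = Z.

H_0 ≅ Z,  H_1 ≅ Z.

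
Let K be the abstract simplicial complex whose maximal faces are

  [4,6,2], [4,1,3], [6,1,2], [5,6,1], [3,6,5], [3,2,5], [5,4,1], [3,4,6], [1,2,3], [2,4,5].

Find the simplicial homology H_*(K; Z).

H_0 ≅ Z,  H_1 ≅ Z/2,  H_2 = 0.

Fix the vertex order 1 < 2 < 3 < 4 < 5 < 6 and write every simplex with vertices in increasing order. Then dim K = 2 and the simplices of K are:

  0-simplices (6): [1], [2], [3], [4], [5], [6]
  1-simplices (15): [1,2], [1,3], [1,4], [1,5], [1,6], [2,3], [2,4], [2,5], [2,6], [3,4], [3,5], [3,6], [4,5], [4,6], [5,6]
  2-simplices (10): [1,2,3], [1,2,6], [1,3,4], [1,4,5], [1,5,6], [2,3,5], [2,4,5], [2,4,6], [3,4,6], [3,5,6]

giving chain groups C_0 ≅ Z^6, C_1 ≅ Z^15, C_2 ≅ Z^10.

∂_1: C_1 → C_0 is given by ∂[p,q] = [q] − [p]. For instance
  ∂[1,5] = [5] − [1].
The 6×15 boundary matrix has rank 5 and Smith normal form diag(1,1,1,1,1).

Boundary ∂_2: C_2 → C_1 sends each 2-simplex [p,q,r] to [q,r] − [p,r] + [p,q]. For instance
  ∂[3,5,6] = [5,6] − [3,6] + [3,5],
  ∂[1,4,5] = [4,5] − [1,5] + [1,4].
This gives a 15×10 integer matrix of rank 10; reducing to Smith normal form yields diagonal entries (1,1,1,1,1,1,1,1,1,2).

Reading off H_k = ker ∂_k / im ∂_{k+1}:

  H_0: rank C_0 − rank ∂_1 = 6 − 5 = 1, and the invariant factors of ∂_1 are all 1, so H_0 ≅ Z.
  H_1: rank ker ∂_1 − rank ∂_2 = (15 − 5) − 10 = 0, and ∂_2 has invariant factor 2 > 1, so H_1 ≅ Z/2.
  H_2: rank ker ∂_2 − rank ∂_3 = (10 − 10) − 0 = 0, and there is no ∂_3, so H_2 ≅ 0.

As a check, the Euler characteristic is 6 − 15 + 10 = 1, which agrees with 1 − 0 + 0 = 1.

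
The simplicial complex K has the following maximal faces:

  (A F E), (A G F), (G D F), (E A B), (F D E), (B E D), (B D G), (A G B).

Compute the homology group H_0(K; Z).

H_0 = Z.

Take the total order A < B < D < E < F < G on the vertex set. Then K (dimension 2) consists of the simplices:

  0-simplices (6): A, B, D, E, F, G
  1-simplices (12): AB, AE, AF, AG, BD, BE, BG, DE, DF, DG, EF, FG
  2-simplices (8): ABE, ABG, AEF, AFG, BDE, BDG, DEF, DFG

Hence C_0 ≅ Z^6, C_1 ≅ Z^12, C_2 ≅ Z^8.

Boundary ∂_1: C_1 → C_0 maps an edge to its endpoints' difference, ∂[p,q] = q − p.
The 6×12 boundary matrix has rank 5 and Smith normal form diag(1,1,1,1,1).

Boundary ∂_2: C_2 → C_1 maps a triangle to the signed sum of its edges. For instance
  ∂BDG = DG − BG + BD,
  ∂ABG = BG − AG + AB.
As a 12×8 matrix over Z this has rank 7, with invariant factors (1,1,1,1,1,1,1).

Computing H_k = (kernel of ∂_k) / (image of ∂_{k+1}):

  H_0: rank C_0 − rank ∂_1 = 6 − 5 = 1, and the invariant factors of ∂_1 are all 1, so H_0 = Z.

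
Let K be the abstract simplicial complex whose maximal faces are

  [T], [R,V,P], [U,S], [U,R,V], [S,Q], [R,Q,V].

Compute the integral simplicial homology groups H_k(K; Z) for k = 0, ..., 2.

H_0 = Z^2,  H_1 = Z,  H_2 = 0.

K has 7 vertices, 9 edges, 3 triangles.
rank ∂_0 = 0, rank ∂_1 = 5 ⇒ b_0 = 7 − 0 − 5 = 2; all invariant factors of ∂_1 are 1 so no torsion. So H_0 = Z^2.
rank ∂_1 = 5, rank ∂_2 = 3 ⇒ b_1 = 9 − 5 − 3 = 1; all invariant factors of ∂_2 are 1 so no torsion. So H_1 = Z.
rank ∂_2 = 3, rank ∂_3 = 0 ⇒ b_2 = 3 − 3 − 0 = 0. So H_2 = 0.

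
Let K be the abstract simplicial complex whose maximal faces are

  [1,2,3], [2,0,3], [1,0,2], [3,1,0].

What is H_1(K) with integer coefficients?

Order the vertices as 0 < 1 < 2 < 3. Listing each simplex with vertices in this order, K has dimension 2 with simplices:

  0-simplices (4): [0], [1], [2], [3]
  1-simplices (6): [0,1], [0,2], [0,3], [1,2], [1,3], [2,3]
  2-simplices (4): [0,1,2], [0,1,3], [0,2,3], [1,2,3]

so the chain groups are C_0 ≅ Z^4, C_1 ≅ Z^6, C_2 ≅ Z^4.

∂_1: C_1 → C_0 sends each edge [p,q] (with p < q) to q − p. For instance
  ∂[1,2] = [2] − [1].
The resulting 4×6 matrix has rank 3, and its Smith normal form has invariant factors (1,1,1).

∂_2: C_2 → C_1 sends each 2-simplex [p,q,r] to [q,r] − [p,r] + [p,q]. For instance
  ∂[1,2,3] = [2,3] − [1,3] + [1,2],
  ∂[0,1,3] = [1,3] − [0,3] + [0,1].
This gives a 6×4 integer matrix of rank 3; reducing to Smith normal form yields diagonal entries (1,1,1).

Reading off H_k = ker ∂_k / im ∂_{k+1}:

  H_1: rank ker ∂_1 − rank ∂_2 = (6 − 3) − 3 = 0, and the invariant factors of ∂_2 are all 1, so H_1 = 0.

H_1 ≅ 0.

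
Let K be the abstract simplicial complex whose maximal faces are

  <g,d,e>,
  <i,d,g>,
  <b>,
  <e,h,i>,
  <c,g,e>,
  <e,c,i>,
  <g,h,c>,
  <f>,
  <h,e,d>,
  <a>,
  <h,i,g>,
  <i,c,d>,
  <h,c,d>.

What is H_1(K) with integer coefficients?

Fix the vertex order a < b < c < d < e < f < g < h < i and write every simplex with vertices in increasing order. Then dim K = 2 and the simplices of K are:

  0-simplices (9): a, b, c, d, e, f, g, h, i
  1-simplices (15): cd, ce, cg, ch, ci, de, dg, dh, di, eg, eh, ei, gh, gi, hi
  2-simplices (10): cdh, cdi, ceg, cei, cgh, deg, deh, dgi, ehi, ghi

giving chain groups C_0 ≅ Z^9, C_1 ≅ Z^15, C_2 ≅ Z^10.

∂_1: C_1 → C_0 sends each edge [p,q] (with p < q) to q − p.
The 9×15 boundary matrix has rank 5 and Smith normal form diag(1,1,1,1,1).

The boundary map ∂_2: C_2 → C_1 acts by ∂[p,q,r] = [q,r] − [p,r] + [p,q]. For instance
  ∂ghi = hi − gi + gh,
  ∂deg = eg − dg + de.
The resulting 15×10 matrix has rank 10, and its Smith normal form has invariant factors (1,1,1,1,1,1,1,1,1,2).

Reading off H_k = ker ∂_k / im ∂_{k+1}:

  H_1: rank ker ∂_1 − rank ∂_2 = (15 − 5) − 10 = 0, and ∂_2 has invariant factor 2 > 1, so H_1 ≅ Z/2.

H_1 ≅ Z/2.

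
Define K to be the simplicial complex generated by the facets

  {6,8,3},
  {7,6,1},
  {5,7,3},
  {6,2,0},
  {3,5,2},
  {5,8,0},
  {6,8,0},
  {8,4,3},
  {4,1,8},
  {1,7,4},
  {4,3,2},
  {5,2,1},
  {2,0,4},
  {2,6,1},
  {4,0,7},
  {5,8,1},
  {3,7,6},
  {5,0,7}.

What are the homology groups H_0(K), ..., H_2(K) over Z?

H_0 ≅ Z,  H_1 ≅ Z^2,  H_2 ≅ Z.

We work with the vertex ordering 0 < 1 < 2 < 3 < 4 < 5 < 6 < 7 < 8. The simplices of K, each written with vertices in increasing order, are:

  0-simplices (9): [0], [1], [2], [3], [4], [5], [6], [7], [8]
  1-simplices (27): (27 of them)
  2-simplices (18): [0,2,4], [0,2,6], [0,4,7], [0,5,7], [0,5,8], [0,6,8], [1,2,5], [1,2,6], [1,4,7], [1,4,8], [1,5,8], [1,6,7], [2,3,4], [2,3,5], [3,4,8], [3,5,7], [3,6,7], [3,6,8]

so the chain groups are C_0 ≅ Z^9, C_1 ≅ Z^27, C_2 ≅ Z^18.

Boundary ∂_1: C_1 → C_0 sends each edge [p,q] (with p < q) to q − p. For instance
  ∂[4,7] = [7] − [4].
As a 9×27 matrix over Z this has rank 8, with invariant factors (1,1,1,1,1,1,1,1).

The boundary map ∂_2: C_2 → C_1 maps a triangle to the signed sum of its edges. For instance
  ∂[2,3,4] = [3,4] − [2,4] + [2,3],
  ∂[0,5,8] = [5,8] − [0,8] + [0,5].
The 27×18 boundary matrix has rank 17 and Smith normal form diag(1,1,1,1,1,1,1,1,1,1,1,1,1,1,1,1,1).

Reading off H_k = ker ∂_k / im ∂_{k+1}:

  H_0: rank C_0 − rank ∂_1 = 9 − 8 = 1, and the invariant factors of ∂_1 are all 1, so H_0 ≅ Z.
  H_1: rank ker ∂_1 − rank ∂_2 = (27 − 8) − 17 = 2, and the invariant factors of ∂_2 are all 1, so H_1 ≅ Z^2.
  H_2: rank ker ∂_2 − rank ∂_3 = (18 − 17) − 0 = 1, and there is no ∂_3, so H_2 ≅ Z.

As a check, the Euler characteristic is 9 − 27 + 18 = 0, which agrees with 1 − 2 + 1 = 0.
(K is a triangulation of the torus T^2.)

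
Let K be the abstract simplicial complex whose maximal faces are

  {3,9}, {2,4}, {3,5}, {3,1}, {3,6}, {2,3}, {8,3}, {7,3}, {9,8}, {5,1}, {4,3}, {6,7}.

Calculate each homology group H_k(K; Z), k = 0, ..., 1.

We work with the vertex ordering 1 < 2 < 3 < 4 < 5 < 6 < 7 < 8 < 9. The simplices of K, each written with vertices in increasing order, are:

  0-simplices (9): [1], [2], [3], [4], [5], [6], [7], [8], [9]
  1-simplices (12): [1,3], [1,5], [2,3], [2,4], [3,4], [3,5], [3,6], [3,7], [3,8], [3,9], [6,7], [8,9]

Hence C_0 ≅ Z^9, C_1 ≅ Z^12.

∂_1: C_1 → C_0 sends each edge [p,q] (with p < q) to q − p.
The resulting 9×12 matrix has rank 8, and its Smith normal form has invariant factors (1,1,1,1,1,1,1,1).

Computing H_k = (kernel of ∂_k) / (image of ∂_{k+1}):

  H_0: rank C_0 − rank ∂_1 = 9 − 8 = 1, and the invariant factors of ∂_1 are all 1, so H_0 ≅ Z.
  H_1: rank ker ∂_1 − rank ∂_2 = (12 − 8) − 0 = 4, and there is no ∂_2, so H_1 ≅ Z^4.

H_0 ≅ Z,  H_1 ≅ Z^4.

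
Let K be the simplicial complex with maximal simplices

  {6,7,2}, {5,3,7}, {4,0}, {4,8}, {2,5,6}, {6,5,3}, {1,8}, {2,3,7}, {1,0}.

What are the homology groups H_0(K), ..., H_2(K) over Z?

We work with the vertex ordering 0 < 1 < 2 < 3 < 4 < 5 < 6 < 7 < 8. The simplices of K, each written with vertices in increasing order, are:

  0-simplices (9): [0], [1], [2], [3], [4], [5], [6], [7], [8]
  1-simplices (14): [0,1], [0,4], [1,8], [2,3], [2,5], [2,6], [2,7], [3,5], [3,6], [3,7], [4,8], [5,6], [5,7], [6,7]
  2-simplices (5): [2,3,7], [2,5,6], [2,6,7], [3,5,6], [3,5,7]

so the chain groups are C_0 ≅ Z^9, C_1 ≅ Z^14, C_2 ≅ Z^5.

∂_1: C_1 → C_0 maps an edge to its endpoints' difference, ∂[p,q] = q − p. For instance
  ∂[3,6] = [6] − [3].
This gives a 9×14 integer matrix of rank 7; reducing to Smith normal form yields diagonal entries (1,1,1,1,1,1,1).

Boundary ∂_2: C_2 → C_1 acts by ∂[p,q,r] = [q,r] − [p,r] + [p,q]. For instance
  ∂[2,3,7] = [3,7] − [2,7] + [2,3],
  ∂[3,5,6] = [5,6] − [3,6] + [3,5].
As a 14×5 matrix over Z this has rank 5, with invariant factors (1,1,1,1,1).

Reading off H_k = ker ∂_k / im ∂_{k+1}:

  H_0: rank C_0 − rank ∂_1 = 9 − 7 = 2, and the invariant factors of ∂_1 are all 1, so H_0 = Z^2.
  H_1: rank ker ∂_1 − rank ∂_2 = (14 − 7) − 5 = 2, and the invariant factors of ∂_2 are all 1, so H_1 = Z^2.
  H_2: rank ker ∂_2 − rank ∂_3 = (5 − 5) − 0 = 0, and there is no ∂_3, so H_2 = 0.

H_0 = Z^2,  H_1 = Z^2,  H_2 = 0.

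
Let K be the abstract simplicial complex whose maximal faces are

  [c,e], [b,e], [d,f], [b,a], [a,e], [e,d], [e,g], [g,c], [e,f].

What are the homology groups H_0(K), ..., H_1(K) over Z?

H_0 = Z,  H_1 = Z^3.

Fix the vertex order a < b < c < d < e < f < g and write every simplex with vertices in increasing order. Then dim K = 1 and the simplices of K are:

  0-simplices (7): a, b, c, d, e, f, g
  1-simplices (9): ab, ae, be, ce, cg, de, df, ef, eg

so the chain groups are C_0 ≅ Z^7, C_1 ≅ Z^9.

The boundary map ∂_1: C_1 → C_0 is given by ∂[p,q] = [q] − [p]. For instance
  ∂ef = f − e.
The resulting 7×9 matrix has rank 6, and its Smith normal form has invariant factors (1,1,1,1,1,1).

Computing H_k = (kernel of ∂_k) / (image of ∂_{k+1}):

  H_0: rank C_0 − rank ∂_1 = 7 − 6 = 1, and the invariant factors of ∂_1 are all 1, so H_0 = Z.
  H_1: rank ker ∂_1 − rank ∂_2 = (9 − 6) − 0 = 3, and there is no ∂_2, so H_1 = Z^3.

As a check, the Euler characteristic is 7 − 9 = -2, which agrees with 1 − 3 = -2.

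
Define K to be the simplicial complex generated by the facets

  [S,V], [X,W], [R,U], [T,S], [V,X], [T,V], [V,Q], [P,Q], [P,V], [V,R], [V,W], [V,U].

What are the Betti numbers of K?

Order the vertices as P < Q < R < S < T < U < V < W < X. Listing each simplex with vertices in this order, K has dimension 1 with simplices:

  0-simplices (9): P, Q, R, S, T, U, V, W, X
  1-simplices (12): PQ, PV, QV, RU, RV, ST, SV, TV, UV, VW, VX, WX

giving chain groups C_0 ≅ Z^9, C_1 ≅ Z^12.

The boundary map ∂_1: C_1 → C_0 sends each edge [p,q] (with p < q) to q − p. For instance
  ∂PQ = Q − P.
As a 9×12 matrix over Z this has rank 8, with invariant factors (1,1,1,1,1,1,1,1).

Now H_k = ker ∂_k / im ∂_{k+1}, so:

  H_0: rank C_0 − rank ∂_1 = 9 − 8 = 1, and the invariant factors of ∂_1 are all 1, so H_0 = Z.
  H_1: rank ker ∂_1 − rank ∂_2 = (12 − 8) − 0 = 4, and there is no ∂_2, so H_1 = Z^4.

(K is a triangulation of a wedge of 4 circles.)

Hence the Betti numbers are b_0 = 1, b_1 = 4.

b_0 = 1, b_1 = 4.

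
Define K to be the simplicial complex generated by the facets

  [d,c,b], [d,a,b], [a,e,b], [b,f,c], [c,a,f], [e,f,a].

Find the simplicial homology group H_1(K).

We work with the vertex ordering a < b < c < d < e < f. The simplices of K, each written with vertices in increasing order, are:

  0-simplices (6): a, b, c, d, e, f
  1-simplices (12): ab, ac, ad, ae, af, bc, bd, be, bf, cd, cf, ef
  2-simplices (6): abd, abe, acf, aef, bcd, bcf

giving chain groups C_0 ≅ Z^6, C_1 ≅ Z^12, C_2 ≅ Z^6.

The boundary map ∂_1: C_1 → C_0 sends each edge [p,q] (with p < q) to q − p.
This gives a 6×12 integer matrix of rank 5; reducing to Smith normal form yields diagonal entries (1,1,1,1,1).

The boundary map ∂_2: C_2 → C_1 acts by ∂[p,q,r] = [q,r] − [p,r] + [p,q]. For instance
  ∂abd = bd − ad + ab,
  ∂bcd = cd − bd + bc.
The 12×6 boundary matrix has rank 6 and Smith normal form diag(1,1,1,1,1,1).

From H_k ≅ ker(∂_k) / im(∂_{k+1}) we obtain:

  H_1: rank ker ∂_1 − rank ∂_2 = (12 − 5) − 6 = 1, and the invariant factors of ∂_2 are all 1, so H_1 ≅ Z.

H_1 ≅ Z.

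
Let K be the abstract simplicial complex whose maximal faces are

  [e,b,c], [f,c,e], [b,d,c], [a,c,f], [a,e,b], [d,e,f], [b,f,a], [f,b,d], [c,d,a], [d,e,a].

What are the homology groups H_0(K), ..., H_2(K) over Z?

K has 6 vertices, 15 edges, 10 triangles.
rank ∂_0 = 0, rank ∂_1 = 5 ⇒ b_0 = 6 − 0 − 5 = 1; all invariant factors of ∂_1 are 1 so no torsion. So H_0 ≅ Z.
rank ∂_1 = 5, rank ∂_2 = 10 ⇒ b_1 = 15 − 5 − 10 = 0; ∂_2 has invariant factor(s) [2] giving torsion. So H_1 ≅ Z_2.
rank ∂_2 = 10, rank ∂_3 = 0 ⇒ b_2 = 10 − 10 − 0 = 0. So H_2 ≅ 0.

H_0 = Z,  H_1 = Z_2,  H_2 = 0.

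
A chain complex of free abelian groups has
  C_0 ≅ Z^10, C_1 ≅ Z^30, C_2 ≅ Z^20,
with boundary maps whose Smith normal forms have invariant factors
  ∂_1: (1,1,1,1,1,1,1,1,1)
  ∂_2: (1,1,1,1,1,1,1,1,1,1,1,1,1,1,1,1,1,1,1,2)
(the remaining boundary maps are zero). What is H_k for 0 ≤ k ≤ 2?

H_0: b_0 = 10 − 0 − 9 = 1; torsion from ∂_1 factors > 1: none. So H_0 ≅ Z.
H_1: b_1 = 30 − 9 − 20 = 1; torsion from ∂_2 factors > 1: [2]. So H_1 ≅ Z ⊕ Z/2.
H_2: b_2 = 20 − 20 − 0 = 0; torsion from ∂_3 factors > 1: none. So H_2 ≅ 0.

H_0 ≅ Z,  H_1 ≅ Z ⊕ Z/2,  H_2 = 0.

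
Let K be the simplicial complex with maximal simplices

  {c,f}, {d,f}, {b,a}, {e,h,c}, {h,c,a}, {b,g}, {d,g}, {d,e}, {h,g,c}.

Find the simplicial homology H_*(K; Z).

H_0 ≅ Z,  H_1 ≅ Z^3,  H_2 = 0.

We work with the vertex ordering a < b < c < d < e < f < g < h. The simplices of K, each written with vertices in increasing order, are:

  0-simplices (8): a, b, c, d, e, f, g, h
  1-simplices (13): ab, ac, ah, bg, ce, cf, cg, ch, de, df, dg, eh, gh
  2-simplices (3): ach, ceh, cgh

giving chain groups C_0 ≅ Z^8, C_1 ≅ Z^13, C_2 ≅ Z^3.

Boundary ∂_1: C_1 → C_0 sends each edge [p,q] (with p < q) to q − p. For instance
  ∂ac = c − a.
The 8×13 boundary matrix has rank 7 and Smith normal form diag(1,1,1,1,1,1,1).

The boundary map ∂_2: C_2 → C_1 sends each 2-simplex [p,q,r] to [q,r] − [p,r] + [p,q]. For instance
  ∂cgh = gh − ch + cg,
  ∂ceh = eh − ch + ce.
The 13×3 boundary matrix has rank 3 and Smith normal form diag(1,1,1).

Reading off H_k = ker ∂_k / im ∂_{k+1}:

  H_0: rank C_0 − rank ∂_1 = 8 − 7 = 1, and the invariant factors of ∂_1 are all 1, so H_0 ≅ Z.
  H_1: rank ker ∂_1 − rank ∂_2 = (13 − 7) − 3 = 3, and the invariant factors of ∂_2 are all 1, so H_1 ≅ Z^3.
  H_2: rank ker ∂_2 − rank ∂_3 = (3 − 3) − 0 = 0, and there is no ∂_3, so H_2 ≅ 0.

As a check, the Euler characteristic is 8 − 13 + 3 = -2, which agrees with 1 − 3 + 0 = -2.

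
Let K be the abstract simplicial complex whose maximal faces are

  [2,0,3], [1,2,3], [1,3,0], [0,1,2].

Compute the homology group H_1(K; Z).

Take the total order 0 < 1 < 2 < 3 on the vertex set. Then K (dimension 2) consists of the simplices:

  0-simplices (4): [0], [1], [2], [3]
  1-simplices (6): [0,1], [0,2], [0,3], [1,2], [1,3], [2,3]
  2-simplices (4): [0,1,2], [0,1,3], [0,2,3], [1,2,3]

giving chain groups C_0 ≅ Z^4, C_1 ≅ Z^6, C_2 ≅ Z^4.

∂_1: C_1 → C_0 maps an edge to its endpoints' difference, ∂[p,q] = q − p. For instance
  ∂[2,3] = [3] − [2].
The resulting 4×6 matrix has rank 3, and its Smith normal form has invariant factors (1,1,1).

The boundary map ∂_2: C_2 → C_1 maps a triangle to the signed sum of its edges. For instance
  ∂[0,2,3] = [2,3] − [0,3] + [0,2],
  ∂[0,1,3] = [1,3] − [0,3] + [0,1].
This gives a 6×4 integer matrix of rank 3; reducing to Smith normal form yields diagonal entries (1,1,1).

Reading off H_k = ker ∂_k / im ∂_{k+1}:

  H_1: rank ker ∂_1 − rank ∂_2 = (6 − 3) − 3 = 0, and the invariant factors of ∂_2 are all 1, so H_1 ≅ 0.

H_1 = 0.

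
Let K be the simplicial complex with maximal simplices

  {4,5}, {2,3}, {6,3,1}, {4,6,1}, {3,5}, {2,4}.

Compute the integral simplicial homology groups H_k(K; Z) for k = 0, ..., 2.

H_0 ≅ Z,  H_1 ≅ Z^2,  H_2 = 0.

Take the total order 1 < 2 < 3 < 4 < 5 < 6 on the vertex set. Then K (dimension 2) consists of the simplices:

  0-simplices (6): [1], [2], [3], [4], [5], [6]
  1-simplices (9): [1,3], [1,4], [1,6], [2,3], [2,4], [3,5], [3,6], [4,5], [4,6]
  2-simplices (2): [1,3,6], [1,4,6]

Hence C_0 ≅ Z^6, C_1 ≅ Z^9, C_2 ≅ Z^2.

Boundary ∂_1: C_1 → C_0 sends each edge [p,q] (with p < q) to q − p.
As a 6×9 matrix over Z this has rank 5, with invariant factors (1,1,1,1,1).

The boundary map ∂_2: C_2 → C_1 maps a triangle to the signed sum of its edges. For instance
  ∂[1,4,6] = [4,6] − [1,6] + [1,4],
  ∂[1,3,6] = [3,6] − [1,6] + [1,3].
This gives a 9×2 integer matrix of rank 2; reducing to Smith normal form yields diagonal entries (1,1).

Computing H_k = (kernel of ∂_k) / (image of ∂_{k+1}):

  H_0: rank C_0 − rank ∂_1 = 6 − 5 = 1, and the invariant factors of ∂_1 are all 1, so H_0 = Z.
  H_1: rank ker ∂_1 − rank ∂_2 = (9 − 5) − 2 = 2, and the invariant factors of ∂_2 are all 1, so H_1 = Z^2.
  H_2: rank ker ∂_2 − rank ∂_3 = (2 − 2) − 0 = 0, and there is no ∂_3, so H_2 = 0.

As a check, the Euler characteristic is 6 − 9 + 2 = -1, which agrees with 1 − 2 + 0 = -1.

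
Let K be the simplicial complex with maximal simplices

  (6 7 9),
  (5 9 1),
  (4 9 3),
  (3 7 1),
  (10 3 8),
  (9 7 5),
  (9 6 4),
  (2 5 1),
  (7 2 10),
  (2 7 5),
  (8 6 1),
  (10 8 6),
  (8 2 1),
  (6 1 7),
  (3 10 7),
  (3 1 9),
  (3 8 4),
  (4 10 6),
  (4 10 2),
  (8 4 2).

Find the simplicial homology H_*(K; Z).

We work with the vertex ordering 1 < 2 < 3 < 4 < 5 < 6 < 7 < 8 < 9 < 10. The simplices of K, each written with vertices in increasing order, are:

  0-simplices (10): [1], [2], [3], [4], [5], [6], [7], [8], [9], [10]
  1-simplices (30): (30 of them)
  2-simplices (20): (20 of them)

giving chain groups C_0 ≅ Z^10, C_1 ≅ Z^30, C_2 ≅ Z^20.

∂_1: C_1 → C_0 sends each edge [p,q] (with p < q) to q − p.
The 10×30 boundary matrix has rank 9 and Smith normal form diag(1,1,1,1,1,1,1,1,1).

The boundary map ∂_2: C_2 → C_1 maps a triangle to the signed sum of its edges. For instance
  ∂[2,7,10] = [7,10] − [2,10] + [2,7],
  ∂[1,3,7] = [3,7] − [1,7] + [1,3].
This gives a 30×20 integer matrix of rank 20; reducing to Smith normal form yields diagonal entries (1,1,1,1,1,1,1,1,1,1,1,1,1,1,1,1,1,1,1,2).

Computing H_k = (kernel of ∂_k) / (image of ∂_{k+1}):

  H_0: rank C_0 − rank ∂_1 = 10 − 9 = 1, and the invariant factors of ∂_1 are all 1, so H_0 = Z.
  H_1: rank ker ∂_1 − rank ∂_2 = (30 − 9) − 20 = 1, and ∂_2 has invariant factor 2 > 1, so H_1 = Z ⊕ Z/2.
  H_2: rank ker ∂_2 − rank ∂_3 = (20 − 20) − 0 = 0, and there is no ∂_3, so H_2 = 0.

As a check, the Euler characteristic is 10 − 30 + 20 = 0, which agrees with 1 − 1 + 0 = 0.
(K is a triangulation of the Klein bottle.)

H_0 = Z,  H_1 = Z ⊕ Z/2,  H_2 = 0.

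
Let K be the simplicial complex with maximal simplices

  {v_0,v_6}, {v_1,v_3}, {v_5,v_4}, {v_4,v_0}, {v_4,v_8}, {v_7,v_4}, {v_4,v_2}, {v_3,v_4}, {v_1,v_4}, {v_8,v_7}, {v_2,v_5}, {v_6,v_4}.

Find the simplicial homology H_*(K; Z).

Order the vertices as v_0 < v_1 < v_2 < v_3 < v_4 < v_5 < v_6 < v_7 < v_8. Listing each simplex with vertices in this order, K has dimension 1 with simplices:

  0-simplices (9): [v_0], [v_1], [v_2], [v_3], [v_4], [v_5], [v_6], [v_7], [v_8]
  1-simplices (12): [v_0,v_4], [v_0,v_6], [v_1,v_3], [v_1,v_4], [v_2,v_4], [v_2,v_5], [v_3,v_4], [v_4,v_5], [v_4,v_6], [v_4,v_7], [v_4,v_8], [v_7,v_8]

Hence C_0 ≅ Z^9, C_1 ≅ Z^12.

Boundary ∂_1: C_1 → C_0 sends each edge [p,q] (with p < q) to q − p. For instance
  ∂[v_7,v_8] = [v_8] − [v_7].
The resulting 9×12 matrix has rank 8, and its Smith normal form has invariant factors (1,1,1,1,1,1,1,1).

Reading off H_k = ker ∂_k / im ∂_{k+1}:

  H_0: rank C_0 − rank ∂_1 = 9 − 8 = 1, and the invariant factors of ∂_1 are all 1, so H_0 ≅ Z.
  H_1: rank ker ∂_1 − rank ∂_2 = (12 − 8) − 0 = 4, and there is no ∂_2, so H_1 ≅ Z^4.

H_0 = Z,  H_1 = Z^4.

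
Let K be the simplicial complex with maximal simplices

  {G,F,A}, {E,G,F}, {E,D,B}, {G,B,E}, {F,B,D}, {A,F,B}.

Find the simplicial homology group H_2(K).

We work with the vertex ordering A < B < D < E < F < G. The simplices of K, each written with vertices in increasing order, are:

  0-simplices (6): A, B, D, E, F, G
  1-simplices (12): AB, AF, AG, BD, BE, BF, BG, DE, DF, EF, EG, FG
  2-simplices (6): ABF, AFG, BDE, BDF, BEG, EFG

giving chain groups C_0 ≅ Z^6, C_1 ≅ Z^12, C_2 ≅ Z^6.

Boundary ∂_1: C_1 → C_0 maps an edge to its endpoints' difference, ∂[p,q] = q − p. For instance
  ∂EG = G − E.
The 6×12 boundary matrix has rank 5 and Smith normal form diag(1,1,1,1,1).

∂_2: C_2 → C_1 acts by ∂[p,q,r] = [q,r] − [p,r] + [p,q]. For instance
  ∂ABF = BF − AF + AB,
  ∂BDF = DF − BF + BD.
The 12×6 boundary matrix has rank 6 and Smith normal form diag(1,1,1,1,1,1).

Now H_k = ker ∂_k / im ∂_{k+1}, so:

  H_2: rank ker ∂_2 − rank ∂_3 = (6 − 6) − 0 = 0, and there is no ∂_3, so H_2 ≅ 0.

H_2 ≅ 0.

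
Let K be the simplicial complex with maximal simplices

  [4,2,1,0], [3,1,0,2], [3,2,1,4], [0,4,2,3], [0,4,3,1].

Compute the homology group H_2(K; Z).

H_2 = 0.

K has 5 vertices, 10 edges, 10 triangles, 5 3-simplices.
rank ∂_2 = 6, rank ∂_3 = 4 ⇒ b_2 = 10 − 6 − 4 = 0; all invariant factors of ∂_3 are 1 so no torsion. So H_2 ≅ 0.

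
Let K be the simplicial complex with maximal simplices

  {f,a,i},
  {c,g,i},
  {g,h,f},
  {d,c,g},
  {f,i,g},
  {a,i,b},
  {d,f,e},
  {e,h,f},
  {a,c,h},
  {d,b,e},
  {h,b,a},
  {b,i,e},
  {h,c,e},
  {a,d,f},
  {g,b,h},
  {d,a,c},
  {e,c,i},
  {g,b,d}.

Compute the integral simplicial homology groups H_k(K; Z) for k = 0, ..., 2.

We work with the vertex ordering a < b < c < d < e < f < g < h < i. The simplices of K, each written with vertices in increasing order, are:

  0-simplices (9): a, b, c, d, e, f, g, h, i
  1-simplices (27): ab, ac, ad, af, ah, ai, bd, be, bg, bh, bi, cd, ce, cg, ch, ci, de, df, dg, ef, eh, ei, fg, fh, fi, gh, gi
  2-simplices (18): abh, abi, acd, ach, adf, afi, bde, bdg, bei, bgh, cdg, ceh, cei, cgi, def, efh, fgh, fgi

Hence C_0 ≅ Z^9, C_1 ≅ Z^27, C_2 ≅ Z^18.

The boundary map ∂_1: C_1 → C_0 is given by ∂[p,q] = [q] − [p].
The resulting 9×27 matrix has rank 8, and its Smith normal form has invariant factors (1,1,1,1,1,1,1,1).

Boundary ∂_2: C_2 → C_1 maps a triangle to the signed sum of its edges. For instance
  ∂adf = df − af + ad,
  ∂ceh = eh − ch + ce.
As a 27×18 matrix over Z this has rank 17, with invariant factors (1,1,1,1,1,1,1,1,1,1,1,1,1,1,1,1,1).

Now H_k = ker ∂_k / im ∂_{k+1}, so:

  H_0: rank C_0 − rank ∂_1 = 9 − 8 = 1, and the invariant factors of ∂_1 are all 1, so H_0 ≅ Z.
  H_1: rank ker ∂_1 − rank ∂_2 = (27 − 8) − 17 = 2, and the invariant factors of ∂_2 are all 1, so H_1 ≅ Z^2.
  H_2: rank ker ∂_2 − rank ∂_3 = (18 − 17) − 0 = 1, and there is no ∂_3, so H_2 ≅ Z.

H_0 = Z,  H_1 = Z^2,  H_2 = Z.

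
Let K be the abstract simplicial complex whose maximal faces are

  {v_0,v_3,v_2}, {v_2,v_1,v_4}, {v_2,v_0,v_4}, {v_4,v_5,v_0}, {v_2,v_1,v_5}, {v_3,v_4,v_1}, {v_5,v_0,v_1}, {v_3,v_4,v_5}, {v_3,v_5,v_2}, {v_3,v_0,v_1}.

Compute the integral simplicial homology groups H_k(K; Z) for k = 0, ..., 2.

H_0 ≅ Z,  H_1 ≅ Z/2,  H_2 = 0.

Order the vertices as v_0 < v_1 < v_2 < v_3 < v_4 < v_5. Listing each simplex with vertices in this order, K has dimension 2 with simplices:

  0-simplices (6): [v_0], [v_1], [v_2], [v_3], [v_4], [v_5]
  1-simplices (15): (15 of them)
  2-simplices (10): [v_0,v_1,v_3], [v_0,v_1,v_5], [v_0,v_2,v_3], [v_0,v_2,v_4], [v_0,v_4,v_5], [v_1,v_2,v_4], [v_1,v_2,v_5], [v_1,v_3,v_4], [v_2,v_3,v_5], [v_3,v_4,v_5]

giving chain groups C_0 ≅ Z^6, C_1 ≅ Z^15, C_2 ≅ Z^10.

The boundary map ∂_1: C_1 → C_0 maps an edge to its endpoints' difference, ∂[p,q] = q − p.
The 6×15 boundary matrix has rank 5 and Smith normal form diag(1,1,1,1,1).

The boundary map ∂_2: C_2 → C_1 acts by ∂[p,q,r] = [q,r] − [p,r] + [p,q]. For instance
  ∂[v_3,v_4,v_5] = [v_4,v_5] − [v_3,v_5] + [v_3,v_4],
  ∂[v_0,v_4,v_5] = [v_4,v_5] − [v_0,v_5] + [v_0,v_4].
The 15×10 boundary matrix has rank 10 and Smith normal form diag(1,1,1,1,1,1,1,1,1,2).

Reading off H_k = ker ∂_k / im ∂_{k+1}:

  H_0: rank C_0 − rank ∂_1 = 6 − 5 = 1, and the invariant factors of ∂_1 are all 1, so H_0 = Z.
  H_1: rank ker ∂_1 − rank ∂_2 = (15 − 5) − 10 = 0, and ∂_2 has invariant factor 2 > 1, so H_1 = Z/2.
  H_2: rank ker ∂_2 − rank ∂_3 = (10 − 10) − 0 = 0, and there is no ∂_3, so H_2 = 0.

(K is a triangulation of the real projective plane RP^2.)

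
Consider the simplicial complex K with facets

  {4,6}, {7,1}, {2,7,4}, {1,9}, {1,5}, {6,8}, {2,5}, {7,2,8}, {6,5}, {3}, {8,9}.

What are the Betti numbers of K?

Fix the vertex order 1 < 2 < 3 < 4 < 5 < 6 < 7 < 8 < 9 and write every simplex with vertices in increasing order. Then dim K = 2 and the simplices of K are:

  0-simplices (9): [1], [2], [3], [4], [5], [6], [7], [8], [9]
  1-simplices (13): [1,5], [1,7], [1,9], [2,4], [2,5], [2,7], [2,8], [4,6], [4,7], [5,6], [6,8], [7,8], [8,9]
  2-simplices (2): [2,4,7], [2,7,8]

giving chain groups C_0 ≅ Z^9, C_1 ≅ Z^13, C_2 ≅ Z^2.

Boundary ∂_1: C_1 → C_0 sends each edge [p,q] (with p < q) to q − p. For instance
  ∂[7,8] = [8] − [7].
The resulting 9×13 matrix has rank 7, and its Smith normal form has invariant factors (1,1,1,1,1,1,1).

Boundary ∂_2: C_2 → C_1 maps a triangle to the signed sum of its edges. For instance
  ∂[2,4,7] = [4,7] − [2,7] + [2,4],
  ∂[2,7,8] = [7,8] − [2,8] + [2,7].
The resulting 13×2 matrix has rank 2, and its Smith normal form has invariant factors (1,1).

Reading off H_k = ker ∂_k / im ∂_{k+1}:

  H_0: rank C_0 − rank ∂_1 = 9 − 7 = 2, and the invariant factors of ∂_1 are all 1, so H_0 ≅ Z^2.
  H_1: rank ker ∂_1 − rank ∂_2 = (13 − 7) − 2 = 4, and the invariant factors of ∂_2 are all 1, so H_1 ≅ Z^4.
  H_2: rank ker ∂_2 − rank ∂_3 = (2 − 2) − 0 = 0, and there is no ∂_3, so H_2 ≅ 0.

As a check, the Euler characteristic is 9 − 13 + 2 = -2, which agrees with 2 − 4 + 0 = -2.

Hence the Betti numbers are b_0 = 2, b_1 = 4, b_2 = 0.

b_0 = 2, b_1 = 4, b_2 = 0.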